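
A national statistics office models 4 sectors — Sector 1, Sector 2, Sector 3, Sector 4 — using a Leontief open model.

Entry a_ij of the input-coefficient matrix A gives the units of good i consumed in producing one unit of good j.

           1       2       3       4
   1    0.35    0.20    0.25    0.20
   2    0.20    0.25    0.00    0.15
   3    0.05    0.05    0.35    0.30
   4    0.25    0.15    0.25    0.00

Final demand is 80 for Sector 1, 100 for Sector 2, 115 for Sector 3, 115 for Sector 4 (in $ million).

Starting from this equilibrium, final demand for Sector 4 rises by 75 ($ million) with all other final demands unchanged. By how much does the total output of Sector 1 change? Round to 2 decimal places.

I − A =
  [   0.65    -0.20    -0.25    -0.20]
  [  -0.20     0.75     0.00    -0.15]
  [  -0.05    -0.05     0.65    -0.30]
  [  -0.25    -0.15    -0.25     1.00]
Compute the cofactors C_ij = (−1)^(i+j)·(3×3 minor ij) of I−A; the adjugate is their transpose:
adj(I−A) = Cᵀ =
  [ 0.414750   0.160750   0.226875   0.175125]
  [ 0.141250   0.307500   0.093750   0.102500]
  [ 0.113500   0.085750   0.381875   0.150125]
  [ 0.153250   0.107750   0.166250   0.279000]
det(I−A) = Σ_j (I−A)_1j·C_1j = (0.65)(0.414750) + (-0.20)(0.141250) + (-0.25)(0.113500) + (-0.20)(0.153250) = 0.1823125
(I − A)⁻¹ = adj(I−A) / det(I−A) ≈
  [   2.2749     0.8817     1.2444     0.9606]
  [   0.7748     1.6867     0.5142     0.5622]
  [   0.6226     0.4703     2.0946     0.8234]
  [   0.8406     0.5910     0.9119     1.5303]
Δx = (I − A)⁻¹ Δd with Δd having +75 in the Sector 4 component and 0 elsewhere.
So Δx_1 = L_14 · (+75), where L_14 = adj(I−A)_14 / det(I−A) = 0.175125 / 0.1823125.
Δx_1 = 0.175125 × (+75) / 0.1823125 = 13.134375 / 0.1823125 ≈ 72.04.

Δx_1 = 72.04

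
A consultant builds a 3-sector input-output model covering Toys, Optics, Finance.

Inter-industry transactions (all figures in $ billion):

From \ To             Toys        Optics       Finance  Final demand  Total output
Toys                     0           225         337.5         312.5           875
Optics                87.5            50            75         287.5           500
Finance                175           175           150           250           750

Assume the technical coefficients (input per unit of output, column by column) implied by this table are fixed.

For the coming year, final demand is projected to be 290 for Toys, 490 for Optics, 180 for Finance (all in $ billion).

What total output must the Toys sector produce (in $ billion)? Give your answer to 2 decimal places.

x_T = 981.55

Technical coefficients a_ij = z_ij / X_j:
  a_TT = 0/875 = 0.00, a_OT = 87.5/875 = 0.10, a_FT = 175/875 = 0.20
  a_TO = 225/500 = 0.45, a_OO = 50/500 = 0.10, a_FO = 175/500 = 0.35
  a_TF = 337.5/750 = 0.45, a_OF = 75/750 = 0.10, a_FF = 150/750 = 0.20
I − A =
  [   1.00    -0.45    -0.45]
  [  -0.10     0.90    -0.10]
  [  -0.20    -0.35     0.80]
Cofactors of I−A, C_ij = (−1)^(i+j)·(minor ij) (rows/columns in the sector order above):
  C_11 = (0.90)(0.80) − (-0.10)(-0.35) = 0.6850
  C_12 = −[(-0.10)(0.80) − (-0.10)(-0.20)] = 0.1000
  C_13 = (-0.10)(-0.35) − (0.90)(-0.20) = 0.2150
  C_21 = −[(-0.45)(0.80) − (-0.45)(-0.35)] = 0.5175
  C_22 = (1.00)(0.80) − (-0.45)(-0.20) = 0.7100
  C_23 = −[(1.00)(-0.35) − (-0.45)(-0.20)] = 0.4400
  C_31 = (-0.45)(-0.10) − (-0.45)(0.90) = 0.4500
  C_32 = −[(1.00)(-0.10) − (-0.45)(-0.10)] = 0.1450
  C_33 = (1.00)(0.90) − (-0.45)(-0.10) = 0.8550
det(I−A) = Σ_j (I−A)_1j·C_1j = (1.00)(0.6850) + (-0.45)(0.1000) + (-0.45)(0.2150) = 0.54325
adj(I−A) = Cᵀ =
  [ 0.6850   0.5175   0.4500]
  [ 0.1000   0.7100   0.1450]
  [ 0.2150   0.4400   0.8550]
(I − A)⁻¹ = adj(I−A) / det(I−A) ≈
  [   1.2609     0.9526     0.8283]
  [   0.1841     1.3069     0.2669]
  [   0.3958     0.8099     1.5739]
x = (I − A)⁻¹ d = adj(I−A)·d / det(I−A), with det(I−A) = 0.54325:
  x_T = (0.6850·290 + 0.5175·490 + 0.4500·180) / 0.54325 = 533.225 / 0.54325 ≈ 981.55
  x_O = (0.1000·290 + 0.7100·490 + 0.1450·180) / 0.54325 = 403.00 / 0.54325 ≈ 741.83
  x_F = (0.2150·290 + 0.4400·490 + 0.8550·180) / 0.54325 = 431.85 / 0.54325 ≈ 794.94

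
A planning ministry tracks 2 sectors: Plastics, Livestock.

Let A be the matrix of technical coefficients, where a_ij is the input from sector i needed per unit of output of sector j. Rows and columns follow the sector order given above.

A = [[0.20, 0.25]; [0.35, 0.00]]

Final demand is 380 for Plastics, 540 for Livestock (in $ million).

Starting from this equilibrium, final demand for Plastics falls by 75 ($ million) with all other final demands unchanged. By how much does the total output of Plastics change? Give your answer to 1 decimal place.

Δx_1 = -105.3

I − A =
  [   0.80    -0.25]
  [  -0.35     1.00]
det(I−A) = (0.80)(1.00) − (-0.25)(-0.35) = 0.7125
adj(I−A) = [[1.00, 0.25], [0.35, 0.80]]
(I − A)⁻¹ = adj(I−A) / det(I−A) ≈
  [   1.4035     0.3509]
  [   0.4912     1.1228]
Δx = (I − A)⁻¹ Δd with Δd having -75 in the Plastics component and 0 elsewhere.
So Δx_1 = L_11 · (-75), where L_11 = adj(I−A)_11 / det(I−A) = 1.00 / 0.7125.
Δx_1 = 1.00 × (-75) / 0.7125 = -75.00 / 0.7125 ≈ -105.3.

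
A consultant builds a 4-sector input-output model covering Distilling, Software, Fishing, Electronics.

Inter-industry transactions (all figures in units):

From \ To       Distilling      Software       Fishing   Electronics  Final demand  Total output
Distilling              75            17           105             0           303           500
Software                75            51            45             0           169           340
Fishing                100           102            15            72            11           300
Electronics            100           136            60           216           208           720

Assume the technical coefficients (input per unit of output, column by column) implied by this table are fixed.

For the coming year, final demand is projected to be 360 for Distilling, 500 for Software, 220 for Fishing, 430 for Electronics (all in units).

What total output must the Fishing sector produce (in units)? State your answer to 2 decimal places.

Technical coefficients a_ij = z_ij / X_j:
  a_11 = 75/500 = 0.15, a_21 = 75/500 = 0.15, a_31 = 100/500 = 0.20, a_41 = 100/500 = 0.20
  a_12 = 17/340 = 0.05, a_22 = 51/340 = 0.15, a_32 = 102/340 = 0.30, a_42 = 136/340 = 0.40
  a_13 = 105/300 = 0.35, a_23 = 45/300 = 0.15, a_33 = 15/300 = 0.05, a_43 = 60/300 = 0.20
  a_14 = 0/720 = 0.00, a_24 = 0/720 = 0.00, a_34 = 72/720 = 0.10, a_44 = 216/720 = 0.30
I − A =
  [   0.85    -0.05    -0.35     0.00]
  [  -0.15     0.85    -0.15     0.00]
  [  -0.20    -0.30     0.95    -0.10]
  [  -0.20    -0.40    -0.20     0.70]
Compute the cofactors C_ij = (−1)^(i+j)·(3×3 minor ij) of I−A; the adjugate is their transpose:
adj(I−A) = Cᵀ =
  [ 0.51075   0.11975   0.21350   0.03050]
  [ 0.12075   0.49225   0.12600   0.01800]
  [ 0.17350   0.22050   0.50050   0.07150]
  [ 0.26450   0.37850   0.27600   0.56425]
det(I−A) = Σ_j (I−A)_1j·C_1j = (0.85)(0.51075) + (-0.05)(0.12075) + (-0.35)(0.17350) + (0.00)(0.26450) = 0.367375
(I − A)⁻¹ = adj(I−A) / det(I−A) ≈
  [   1.3903     0.3260     0.5812     0.0830]
  [   0.3287     1.3399     0.3430     0.0490]
  [   0.4723     0.6002     1.3624     0.1946]
  [   0.7200     1.0303     0.7513     1.5359]
x = (I − A)⁻¹ d = adj(I−A)·d / det(I−A), with det(I−A) = 0.367375:
  x_1 = (0.51075·360 + 0.11975·500 + 0.21350·220 + 0.03050·430) / 0.367375 = 303.83 / 0.367375 ≈ 827.03
  x_2 = (0.12075·360 + 0.49225·500 + 0.12600·220 + 0.01800·430) / 0.367375 = 325.055 / 0.367375 ≈ 884.80
  x_3 = (0.17350·360 + 0.22050·500 + 0.50050·220 + 0.07150·430) / 0.367375 = 313.565 / 0.367375 ≈ 853.53
  x_4 = (0.26450·360 + 0.37850·500 + 0.27600·220 + 0.56425·430) / 0.367375 = 587.8175 / 0.367375 ≈ 1600.05

x_3 = 853.53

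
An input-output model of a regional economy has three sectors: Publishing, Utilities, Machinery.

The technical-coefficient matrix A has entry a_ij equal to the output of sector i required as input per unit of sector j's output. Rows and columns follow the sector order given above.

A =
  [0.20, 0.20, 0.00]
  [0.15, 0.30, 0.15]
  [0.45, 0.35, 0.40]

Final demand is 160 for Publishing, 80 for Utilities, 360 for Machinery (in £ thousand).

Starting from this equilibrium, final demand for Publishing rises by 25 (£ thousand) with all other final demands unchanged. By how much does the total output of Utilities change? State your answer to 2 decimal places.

Δx_2 = 15.00

I − A =
  [   0.80    -0.20     0.00]
  [  -0.15     0.70    -0.15]
  [  -0.45    -0.35     0.60]
Cofactors of I−A, C_ij = (−1)^(i+j)·(minor ij) (rows/columns in the sector order above):
  C_11 = (0.70)(0.60) − (-0.15)(-0.35) = 0.3675
  C_12 = −[(-0.15)(0.60) − (-0.15)(-0.45)] = 0.1575
  C_13 = (-0.15)(-0.35) − (0.70)(-0.45) = 0.3675
  C_21 = −[(-0.20)(0.60) − (0.00)(-0.35)] = 0.1200
  C_22 = (0.80)(0.60) − (0.00)(-0.45) = 0.4800
  C_23 = −[(0.80)(-0.35) − (-0.20)(-0.45)] = 0.3700
  C_31 = (-0.20)(-0.15) − (0.00)(0.70) = 0.0300
  C_32 = −[(0.80)(-0.15) − (0.00)(-0.15)] = 0.1200
  C_33 = (0.80)(0.70) − (-0.20)(-0.15) = 0.5300
det(I−A) = Σ_j (I−A)_1j·C_1j = (0.80)(0.3675) + (-0.20)(0.1575) + (0.00)(0.3675) = 0.2625
adj(I−A) = Cᵀ =
  [ 0.3675   0.1200   0.0300]
  [ 0.1575   0.4800   0.1200]
  [ 0.3675   0.3700   0.5300]
(I − A)⁻¹ = adj(I−A) / det(I−A) ≈
  [   1.4000     0.4571     0.1143]
  [   0.6000     1.8286     0.4571]
  [   1.4000     1.4095     2.0190]
Δx = (I − A)⁻¹ Δd with Δd having +25 in the Publishing component and 0 elsewhere.
So Δx_2 = L_21 · (+25), where L_21 = adj(I−A)_21 / det(I−A) = 0.1575 / 0.2625.
Δx_2 = 0.1575 × (+25) / 0.2625 = 3.9375 / 0.2625 = 15.00.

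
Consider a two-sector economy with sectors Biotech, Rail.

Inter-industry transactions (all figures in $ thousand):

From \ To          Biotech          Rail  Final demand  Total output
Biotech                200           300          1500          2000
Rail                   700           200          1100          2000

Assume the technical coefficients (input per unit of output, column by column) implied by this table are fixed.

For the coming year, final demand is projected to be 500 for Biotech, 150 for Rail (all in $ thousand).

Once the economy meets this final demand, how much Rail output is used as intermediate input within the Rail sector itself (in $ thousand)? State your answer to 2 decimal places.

z_RR = 40.92

Technical coefficients a_ij = z_ij / X_j:
  a_BB = 200/2000 = 0.10, a_RB = 700/2000 = 0.35
  a_BR = 300/2000 = 0.15, a_RR = 200/2000 = 0.10
I − A =
  [   0.90    -0.15]
  [  -0.35     0.90]
det(I−A) = (0.90)(0.90) − (-0.15)(-0.35) = 0.7575
adj(I−A) = [[0.90, 0.15], [0.35, 0.90]]
(I − A)⁻¹ = adj(I−A) / det(I−A) ≈
  [   1.1881     0.1980]
  [   0.4620     1.1881]
First solve x = (I − A)⁻¹ d = adj(I−A)·d / det(I−A); in particular x_R = (0.35·500 + 0.90·150) / 0.7575 = 310.00 / 0.7575 ≈ 409.2409.
Intermediate flow from R to R: z_RR = a_RR · x_R = 0.10 × 310.00 / 0.7575 = 31.00 / 0.7575 ≈ 40.92.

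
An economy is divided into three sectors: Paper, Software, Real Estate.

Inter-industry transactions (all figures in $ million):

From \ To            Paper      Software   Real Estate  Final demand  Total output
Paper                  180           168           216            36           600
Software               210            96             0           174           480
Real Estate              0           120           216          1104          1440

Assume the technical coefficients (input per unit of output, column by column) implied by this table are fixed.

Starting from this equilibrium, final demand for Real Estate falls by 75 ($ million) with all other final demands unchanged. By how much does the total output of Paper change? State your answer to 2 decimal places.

Technical coefficients a_ij = z_ij / X_j:
  a_11 = 180/600 = 0.30, a_21 = 210/600 = 0.35, a_31 = 0/600 = 0.00
  a_12 = 168/480 = 0.35, a_22 = 96/480 = 0.20, a_32 = 120/480 = 0.25
  a_13 = 216/1440 = 0.15, a_23 = 0/1440 = 0.00, a_33 = 216/1440 = 0.15
I − A =
  [   0.70    -0.35    -0.15]
  [  -0.35     0.80     0.00]
  [   0.00    -0.25     0.85]
Cofactors of I−A, C_ij = (−1)^(i+j)·(minor ij) (rows/columns in the sector order above):
  C_11 = (0.80)(0.85) − (0.00)(-0.25) = 0.6800
  C_12 = −[(-0.35)(0.85) − (0.00)(0.00)] = 0.2975
  C_13 = (-0.35)(-0.25) − (0.80)(0.00) = 0.0875
  C_21 = −[(-0.35)(0.85) − (-0.15)(-0.25)] = 0.3350
  C_22 = (0.70)(0.85) − (-0.15)(0.00) = 0.5950
  C_23 = −[(0.70)(-0.25) − (-0.35)(0.00)] = 0.1750
  C_31 = (-0.35)(0.00) − (-0.15)(0.80) = 0.1200
  C_32 = −[(0.70)(0.00) − (-0.15)(-0.35)] = 0.0525
  C_33 = (0.70)(0.80) − (-0.35)(-0.35) = 0.4375
det(I−A) = Σ_j (I−A)_1j·C_1j = (0.70)(0.6800) + (-0.35)(0.2975) + (-0.15)(0.0875) = 0.35875
adj(I−A) = Cᵀ =
  [ 0.6800   0.3350   0.1200]
  [ 0.2975   0.5950   0.0525]
  [ 0.0875   0.1750   0.4375]
(I − A)⁻¹ = adj(I−A) / det(I−A) ≈
  [   1.8955     0.9338     0.3345]
  [   0.8293     1.6585     0.1463]
  [   0.2439     0.4878     1.2195]
Δx = (I − A)⁻¹ Δd with Δd having -75 in the Real Estate component and 0 elsewhere.
So Δx_1 = L_13 · (-75), where L_13 = adj(I−A)_13 / det(I−A) = 0.1200 / 0.35875.
Δx_1 = 0.1200 × (-75) / 0.35875 = -9.00 / 0.35875 ≈ -25.09.

Δx_1 = -25.09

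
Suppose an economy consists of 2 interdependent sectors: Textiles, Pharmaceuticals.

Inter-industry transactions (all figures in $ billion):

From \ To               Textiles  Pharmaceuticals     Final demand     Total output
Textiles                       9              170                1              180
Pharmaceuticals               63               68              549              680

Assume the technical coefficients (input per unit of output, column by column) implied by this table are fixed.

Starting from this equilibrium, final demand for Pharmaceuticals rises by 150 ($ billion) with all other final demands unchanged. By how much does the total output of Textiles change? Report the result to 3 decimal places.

Δx_T = 48.860

Technical coefficients a_ij = z_ij / X_j:
  a_TT = 9/180 = 0.05, a_PT = 63/180 = 0.35
  a_TP = 170/680 = 0.25, a_PP = 68/680 = 0.10
I − A =
  [   0.95    -0.25]
  [  -0.35     0.90]
det(I−A) = (0.95)(0.90) − (-0.25)(-0.35) = 0.7675
adj(I−A) = [[0.90, 0.25], [0.35, 0.95]]
(I − A)⁻¹ = adj(I−A) / det(I−A) ≈
  [   1.1726     0.3257]
  [   0.4560     1.2378]
Δx = (I − A)⁻¹ Δd with Δd having +150 in the Pharmaceuticals component and 0 elsewhere.
So Δx_T = L_TP · (+150), where L_TP = adj(I−A)_TP / det(I−A) = 0.25 / 0.7675.
Δx_T = 0.25 × (+150) / 0.7675 = 37.50 / 0.7675 ≈ 48.860.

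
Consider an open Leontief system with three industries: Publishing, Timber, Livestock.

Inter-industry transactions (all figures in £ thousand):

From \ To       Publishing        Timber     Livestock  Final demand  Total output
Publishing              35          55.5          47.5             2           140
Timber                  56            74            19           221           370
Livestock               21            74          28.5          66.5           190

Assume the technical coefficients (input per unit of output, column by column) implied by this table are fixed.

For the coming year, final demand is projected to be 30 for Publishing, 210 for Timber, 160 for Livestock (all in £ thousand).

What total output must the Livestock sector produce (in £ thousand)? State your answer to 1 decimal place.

x_3 = 328.3

Technical coefficients a_ij = z_ij / X_j:
  a_11 = 35/140 = 0.25, a_21 = 56/140 = 0.40, a_31 = 21/140 = 0.15
  a_12 = 55.5/370 = 0.15, a_22 = 74/370 = 0.20, a_32 = 74/370 = 0.20
  a_13 = 47.5/190 = 0.25, a_23 = 19/190 = 0.10, a_33 = 28.5/190 = 0.15
I − A =
  [   0.75    -0.15    -0.25]
  [  -0.40     0.80    -0.10]
  [  -0.15    -0.20     0.85]
Cofactors of I−A, C_ij = (−1)^(i+j)·(minor ij) (rows/columns in the sector order above):
  C_11 = (0.80)(0.85) − (-0.10)(-0.20) = 0.6600
  C_12 = −[(-0.40)(0.85) − (-0.10)(-0.15)] = 0.3550
  C_13 = (-0.40)(-0.20) − (0.80)(-0.15) = 0.2000
  C_21 = −[(-0.15)(0.85) − (-0.25)(-0.20)] = 0.1775
  C_22 = (0.75)(0.85) − (-0.25)(-0.15) = 0.6000
  C_23 = −[(0.75)(-0.20) − (-0.15)(-0.15)] = 0.1725
  C_31 = (-0.15)(-0.10) − (-0.25)(0.80) = 0.2150
  C_32 = −[(0.75)(-0.10) − (-0.25)(-0.40)] = 0.1750
  C_33 = (0.75)(0.80) − (-0.15)(-0.40) = 0.5400
det(I−A) = Σ_j (I−A)_1j·C_1j = (0.75)(0.6600) + (-0.15)(0.3550) + (-0.25)(0.2000) = 0.39175
adj(I−A) = Cᵀ =
  [ 0.6600   0.1775   0.2150]
  [ 0.3550   0.6000   0.1750]
  [ 0.2000   0.1725   0.5400]
(I − A)⁻¹ = adj(I−A) / det(I−A) ≈
  [   1.6847     0.4531     0.5488]
  [   0.9062     1.5316     0.4467]
  [   0.5105     0.4403     1.3784]
x = (I − A)⁻¹ d = adj(I−A)·d / det(I−A), with det(I−A) = 0.39175:
  x_1 = (0.6600·30 + 0.1775·210 + 0.2150·160) / 0.39175 = 91.475 / 0.39175 ≈ 233.5
  x_2 = (0.3550·30 + 0.6000·210 + 0.1750·160) / 0.39175 = 164.65 / 0.39175 ≈ 420.3
  x_3 = (0.2000·30 + 0.1725·210 + 0.5400·160) / 0.39175 = 128.625 / 0.39175 ≈ 328.3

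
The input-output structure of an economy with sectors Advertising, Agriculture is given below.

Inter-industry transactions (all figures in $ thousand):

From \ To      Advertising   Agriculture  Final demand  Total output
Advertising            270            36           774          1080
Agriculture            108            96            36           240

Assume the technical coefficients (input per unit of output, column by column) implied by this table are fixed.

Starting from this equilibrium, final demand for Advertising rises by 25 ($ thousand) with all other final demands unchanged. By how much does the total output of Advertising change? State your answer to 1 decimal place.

Technical coefficients a_ij = z_ij / X_j:
  a_11 = 270/1080 = 0.25, a_21 = 108/1080 = 0.10
  a_12 = 36/240 = 0.15, a_22 = 96/240 = 0.40
I − A =
  [   0.75    -0.15]
  [  -0.10     0.60]
det(I−A) = (0.75)(0.60) − (-0.15)(-0.10) = 0.4350
adj(I−A) = [[0.60, 0.15], [0.10, 0.75]]
(I − A)⁻¹ = adj(I−A) / det(I−A) ≈
  [   1.3793     0.3448]
  [   0.2299     1.7241]
Δx = (I − A)⁻¹ Δd with Δd having +25 in the Advertising component and 0 elsewhere.
So Δx_1 = L_11 · (+25), where L_11 = adj(I−A)_11 / det(I−A) = 0.60 / 0.4350.
Δx_1 = 0.60 × (+25) / 0.4350 = 15.00 / 0.4350 ≈ 34.5.

Δx_1 = 34.5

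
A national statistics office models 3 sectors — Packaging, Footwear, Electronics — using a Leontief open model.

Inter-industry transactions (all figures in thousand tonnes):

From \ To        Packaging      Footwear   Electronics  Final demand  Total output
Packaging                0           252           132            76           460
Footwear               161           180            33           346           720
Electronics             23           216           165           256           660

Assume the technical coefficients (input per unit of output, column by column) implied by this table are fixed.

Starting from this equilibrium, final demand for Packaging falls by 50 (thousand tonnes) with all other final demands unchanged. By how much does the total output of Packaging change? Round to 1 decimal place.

Δx_1 = -64.2

Technical coefficients a_ij = z_ij / X_j:
  a_11 = 0/460 = 0.00, a_21 = 161/460 = 0.35, a_31 = 23/460 = 0.05
  a_12 = 252/720 = 0.35, a_22 = 180/720 = 0.25, a_32 = 216/720 = 0.30
  a_13 = 132/660 = 0.20, a_23 = 33/660 = 0.05, a_33 = 165/660 = 0.25
I − A =
  [   1.00    -0.35    -0.20]
  [  -0.35     0.75    -0.05]
  [  -0.05    -0.30     0.75]
Cofactors of I−A, C_ij = (−1)^(i+j)·(minor ij) (rows/columns in the sector order above):
  C_11 = (0.75)(0.75) − (-0.05)(-0.30) = 0.5475
  C_12 = −[(-0.35)(0.75) − (-0.05)(-0.05)] = 0.2650
  C_13 = (-0.35)(-0.30) − (0.75)(-0.05) = 0.1425
  C_21 = −[(-0.35)(0.75) − (-0.20)(-0.30)] = 0.3225
  C_22 = (1.00)(0.75) − (-0.20)(-0.05) = 0.7400
  C_23 = −[(1.00)(-0.30) − (-0.35)(-0.05)] = 0.3175
  C_31 = (-0.35)(-0.05) − (-0.20)(0.75) = 0.1675
  C_32 = −[(1.00)(-0.05) − (-0.20)(-0.35)] = 0.1200
  C_33 = (1.00)(0.75) − (-0.35)(-0.35) = 0.6275
det(I−A) = Σ_j (I−A)_1j·C_1j = (1.00)(0.5475) + (-0.35)(0.2650) + (-0.20)(0.1425) = 0.42625
adj(I−A) = Cᵀ =
  [ 0.5475   0.3225   0.1675]
  [ 0.2650   0.7400   0.1200]
  [ 0.1425   0.3175   0.6275]
(I − A)⁻¹ = adj(I−A) / det(I−A) ≈
  [   1.2845     0.7566     0.3930]
  [   0.6217     1.7361     0.2815]
  [   0.3343     0.7449     1.4721]
Δx = (I − A)⁻¹ Δd with Δd having -50 in the Packaging component and 0 elsewhere.
So Δx_1 = L_11 · (-50), where L_11 = adj(I−A)_11 / det(I−A) = 0.5475 / 0.42625.
Δx_1 = 0.5475 × (-50) / 0.42625 = -27.375 / 0.42625 ≈ -64.2.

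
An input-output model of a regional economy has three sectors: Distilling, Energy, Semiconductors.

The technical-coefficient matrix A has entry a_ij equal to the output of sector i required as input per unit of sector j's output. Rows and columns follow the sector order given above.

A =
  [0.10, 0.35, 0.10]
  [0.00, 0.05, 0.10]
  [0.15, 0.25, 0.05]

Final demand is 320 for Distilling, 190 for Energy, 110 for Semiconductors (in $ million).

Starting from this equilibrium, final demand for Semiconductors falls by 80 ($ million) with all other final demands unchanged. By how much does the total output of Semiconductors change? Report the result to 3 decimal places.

Δx_S = -88.802

I − A =
  [   0.90    -0.35    -0.10]
  [   0.00     0.95    -0.10]
  [  -0.15    -0.25     0.95]
Cofactors of I−A, C_ij = (−1)^(i+j)·(minor ij) (rows/columns in the sector order above):
  C_11 = (0.95)(0.95) − (-0.10)(-0.25) = 0.8775
  C_12 = −[(0.00)(0.95) − (-0.10)(-0.15)] = 0.0150
  C_13 = (0.00)(-0.25) − (0.95)(-0.15) = 0.1425
  C_21 = −[(-0.35)(0.95) − (-0.10)(-0.25)] = 0.3575
  C_22 = (0.90)(0.95) − (-0.10)(-0.15) = 0.8400
  C_23 = −[(0.90)(-0.25) − (-0.35)(-0.15)] = 0.2775
  C_31 = (-0.35)(-0.10) − (-0.10)(0.95) = 0.1300
  C_32 = −[(0.90)(-0.10) − (-0.10)(0.00)] = 0.0900
  C_33 = (0.90)(0.95) − (-0.35)(0.00) = 0.8550
det(I−A) = Σ_j (I−A)_1j·C_1j = (0.90)(0.8775) + (-0.35)(0.0150) + (-0.10)(0.1425) = 0.77025
adj(I−A) = Cᵀ =
  [ 0.8775   0.3575   0.1300]
  [ 0.0150   0.8400   0.0900]
  [ 0.1425   0.2775   0.8550]
(I − A)⁻¹ = adj(I−A) / det(I−A) ≈
  [   1.1392     0.4641     0.1688]
  [   0.0195     1.0906     0.1168]
  [   0.1850     0.3603     1.1100]
Δx = (I − A)⁻¹ Δd with Δd having -80 in the Semiconductors component and 0 elsewhere.
So Δx_S = L_SS · (-80), where L_SS = adj(I−A)_SS / det(I−A) = 0.8550 / 0.77025.
Δx_S = 0.8550 × (-80) / 0.77025 = -68.40 / 0.77025 ≈ -88.802.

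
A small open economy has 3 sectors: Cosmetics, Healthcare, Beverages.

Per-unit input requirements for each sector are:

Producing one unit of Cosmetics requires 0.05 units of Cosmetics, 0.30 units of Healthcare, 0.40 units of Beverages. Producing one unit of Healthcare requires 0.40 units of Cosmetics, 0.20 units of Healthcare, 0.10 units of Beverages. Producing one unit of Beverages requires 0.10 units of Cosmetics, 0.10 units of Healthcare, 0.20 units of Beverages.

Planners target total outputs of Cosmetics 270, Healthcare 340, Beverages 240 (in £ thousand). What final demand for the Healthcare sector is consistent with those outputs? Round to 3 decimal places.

I − A =
  [   0.95    -0.40    -0.10]
  [  -0.30     0.80    -0.10]
  [  -0.40    -0.10     0.80]
d = (I − A) x:
  d_C = (+0.95)·270 + (-0.40)·340 + (-0.10)·240 = 96.500
  d_H = (-0.30)·270 + (+0.80)·340 + (-0.10)·240 = 167.000
  d_B = (-0.40)·270 + (-0.10)·340 + (+0.80)·240 = 50.000

d_H = 167.000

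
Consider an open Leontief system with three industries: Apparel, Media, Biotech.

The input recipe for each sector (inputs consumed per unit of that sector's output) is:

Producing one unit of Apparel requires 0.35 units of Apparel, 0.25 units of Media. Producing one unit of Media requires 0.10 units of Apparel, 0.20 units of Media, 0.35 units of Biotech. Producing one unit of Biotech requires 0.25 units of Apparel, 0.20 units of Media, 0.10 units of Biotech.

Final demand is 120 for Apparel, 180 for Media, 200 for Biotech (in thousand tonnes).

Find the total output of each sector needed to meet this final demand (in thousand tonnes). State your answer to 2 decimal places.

I − A =
  [   0.65    -0.10    -0.25]
  [  -0.25     0.80    -0.20]
  [   0.00    -0.35     0.90]
Cofactors of I−A, C_ij = (−1)^(i+j)·(minor ij) (rows/columns in the sector order above):
  C_11 = (0.80)(0.90) − (-0.20)(-0.35) = 0.6500
  C_12 = −[(-0.25)(0.90) − (-0.20)(0.00)] = 0.2250
  C_13 = (-0.25)(-0.35) − (0.80)(0.00) = 0.0875
  C_21 = −[(-0.10)(0.90) − (-0.25)(-0.35)] = 0.1775
  C_22 = (0.65)(0.90) − (-0.25)(0.00) = 0.5850
  C_23 = −[(0.65)(-0.35) − (-0.10)(0.00)] = 0.2275
  C_31 = (-0.10)(-0.20) − (-0.25)(0.80) = 0.2200
  C_32 = −[(0.65)(-0.20) − (-0.25)(-0.25)] = 0.1925
  C_33 = (0.65)(0.80) − (-0.10)(-0.25) = 0.4950
det(I−A) = Σ_j (I−A)_1j·C_1j = (0.65)(0.6500) + (-0.10)(0.2250) + (-0.25)(0.0875) = 0.378125
adj(I−A) = Cᵀ =
  [ 0.6500   0.1775   0.2200]
  [ 0.2250   0.5850   0.1925]
  [ 0.0875   0.2275   0.4950]
(I − A)⁻¹ = adj(I−A) / det(I−A) ≈
  [   1.7190     0.4694     0.5818]
  [   0.5950     1.5471     0.5091]
  [   0.2314     0.6017     1.3091]
x = (I − A)⁻¹ d = adj(I−A)·d / det(I−A), with det(I−A) = 0.378125:
  x_1 = (0.6500·120 + 0.1775·180 + 0.2200·200) / 0.378125 = 153.95 / 0.378125 ≈ 407.14
  x_2 = (0.2250·120 + 0.5850·180 + 0.1925·200) / 0.378125 = 170.80 / 0.378125 ≈ 451.70
  x_3 = (0.0875·120 + 0.2275·180 + 0.4950·200) / 0.378125 = 150.45 / 0.378125 ≈ 397.88

x_1 = 407.14, x_2 = 451.70, x_3 = 397.88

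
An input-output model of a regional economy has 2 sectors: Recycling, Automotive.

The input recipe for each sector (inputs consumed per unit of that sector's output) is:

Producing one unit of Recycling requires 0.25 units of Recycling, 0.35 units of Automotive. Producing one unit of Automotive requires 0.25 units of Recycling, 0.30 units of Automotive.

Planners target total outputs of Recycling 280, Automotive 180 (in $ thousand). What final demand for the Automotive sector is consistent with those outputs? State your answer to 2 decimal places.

I − A =
  [   0.75    -0.25]
  [  -0.35     0.70]
d = (I − A) x:
  d_1 = (+0.75)·280 + (-0.25)·180 = 165.00
  d_2 = (-0.35)·280 + (+0.70)·180 = 28.00

d_2 = 28.00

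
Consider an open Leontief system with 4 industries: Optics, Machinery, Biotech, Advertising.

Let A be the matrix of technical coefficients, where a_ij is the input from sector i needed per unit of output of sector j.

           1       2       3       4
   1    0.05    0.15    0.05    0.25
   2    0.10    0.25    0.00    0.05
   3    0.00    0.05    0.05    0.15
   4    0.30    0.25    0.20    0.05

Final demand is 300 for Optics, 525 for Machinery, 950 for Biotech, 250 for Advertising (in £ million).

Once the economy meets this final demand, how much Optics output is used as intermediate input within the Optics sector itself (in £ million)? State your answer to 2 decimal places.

z_11 = 38.85

I − A =
  [   0.95    -0.15    -0.05    -0.25]
  [  -0.10     0.75     0.00    -0.05]
  [   0.00    -0.05     0.95    -0.15]
  [  -0.30    -0.25    -0.20     0.95]
Compute the cofactors C_ij = (−1)^(i+j)·(3×3 minor ij) of I−A; the adjugate is their transpose:
adj(I−A) = Cᵀ =
  [ 0.642000   0.197000   0.074000   0.191000]
  [ 0.101500   0.755375   0.020000   0.069625]
  [ 0.043000   0.083750   0.586000   0.108250]
  [ 0.238500   0.278625   0.152000   0.662375]
det(I−A) = Σ_j (I−A)_1j·C_1j = (0.95)(0.642000) + (-0.15)(0.101500) + (-0.05)(0.043000) + (-0.25)(0.238500) = 0.5329
(I − A)⁻¹ = adj(I−A) / det(I−A) ≈
  [   1.2047     0.3697     0.1389     0.3584]
  [   0.1905     1.4175     0.0375     0.1307]
  [   0.0807     0.1572     1.0996     0.2031]
  [   0.4476     0.5228     0.2852     1.2430]
First solve x = (I − A)⁻¹ d = adj(I−A)·d / det(I−A); in particular x_1 = (0.642000·300 + 0.197000·525 + 0.074000·950 + 0.191000·250) / 0.5329 = 414.075 / 0.5329 ≈ 777.0220.
Intermediate flow from 1 to 1: z_11 = a_11 · x_1 = 0.05 × 414.075 / 0.5329 = 20.70375 / 0.5329 ≈ 38.85.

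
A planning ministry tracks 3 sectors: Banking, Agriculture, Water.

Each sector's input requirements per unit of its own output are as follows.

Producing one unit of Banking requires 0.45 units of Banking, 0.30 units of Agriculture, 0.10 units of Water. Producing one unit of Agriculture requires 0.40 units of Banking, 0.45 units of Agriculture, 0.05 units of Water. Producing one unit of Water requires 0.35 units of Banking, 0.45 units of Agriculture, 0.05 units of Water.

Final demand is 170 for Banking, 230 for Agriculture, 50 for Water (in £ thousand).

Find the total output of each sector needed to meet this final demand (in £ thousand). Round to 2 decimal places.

x_1 = 1645.99, x_2 = 1568.35, x_3 = 308.44

I − A =
  [   0.55    -0.40    -0.35]
  [  -0.30     0.55    -0.45]
  [  -0.10    -0.05     0.95]
Cofactors of I−A, C_ij = (−1)^(i+j)·(minor ij) (rows/columns in the sector order above):
  C_11 = (0.55)(0.95) − (-0.45)(-0.05) = 0.5000
  C_12 = −[(-0.30)(0.95) − (-0.45)(-0.10)] = 0.3300
  C_13 = (-0.30)(-0.05) − (0.55)(-0.10) = 0.0700
  C_21 = −[(-0.40)(0.95) − (-0.35)(-0.05)] = 0.3975
  C_22 = (0.55)(0.95) − (-0.35)(-0.10) = 0.4875
  C_23 = −[(0.55)(-0.05) − (-0.40)(-0.10)] = 0.0675
  C_31 = (-0.40)(-0.45) − (-0.35)(0.55) = 0.3725
  C_32 = −[(0.55)(-0.45) − (-0.35)(-0.30)] = 0.3525
  C_33 = (0.55)(0.55) − (-0.40)(-0.30) = 0.1825
det(I−A) = Σ_j (I−A)_1j·C_1j = (0.55)(0.5000) + (-0.40)(0.3300) + (-0.35)(0.0700) = 0.1185
adj(I−A) = Cᵀ =
  [ 0.5000   0.3975   0.3725]
  [ 0.3300   0.4875   0.3525]
  [ 0.0700   0.0675   0.1825]
(I − A)⁻¹ = adj(I−A) / det(I−A) ≈
  [   4.2194     3.3544     3.1435]
  [   2.7848     4.1139     2.9747]
  [   0.5907     0.5696     1.5401]
x = (I − A)⁻¹ d = adj(I−A)·d / det(I−A), with det(I−A) = 0.1185:
  x_1 = (0.5000·170 + 0.3975·230 + 0.3725·50) / 0.1185 = 195.05 / 0.1185 ≈ 1645.99
  x_2 = (0.3300·170 + 0.4875·230 + 0.3525·50) / 0.1185 = 185.85 / 0.1185 ≈ 1568.35
  x_3 = (0.0700·170 + 0.0675·230 + 0.1825·50) / 0.1185 = 36.55 / 0.1185 ≈ 308.44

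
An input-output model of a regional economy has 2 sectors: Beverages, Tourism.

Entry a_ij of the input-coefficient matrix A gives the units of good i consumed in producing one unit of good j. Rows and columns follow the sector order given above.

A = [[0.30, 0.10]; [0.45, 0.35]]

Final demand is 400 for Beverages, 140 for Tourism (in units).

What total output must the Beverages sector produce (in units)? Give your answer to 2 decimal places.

I − A =
  [   0.70    -0.10]
  [  -0.45     0.65]
det(I−A) = (0.70)(0.65) − (-0.10)(-0.45) = 0.4100
adj(I−A) = [[0.65, 0.10], [0.45, 0.70]]
(I − A)⁻¹ = adj(I−A) / det(I−A) ≈
  [   1.5854     0.2439]
  [   1.0976     1.7073]
x = (I − A)⁻¹ d = adj(I−A)·d / det(I−A), with det(I−A) = 0.4100:
  x_B = (0.65·400 + 0.10·140) / 0.4100 = 274.00 / 0.4100 ≈ 668.29
  x_T = (0.45·400 + 0.70·140) / 0.4100 = 278.00 / 0.4100 ≈ 678.05

x_B = 668.29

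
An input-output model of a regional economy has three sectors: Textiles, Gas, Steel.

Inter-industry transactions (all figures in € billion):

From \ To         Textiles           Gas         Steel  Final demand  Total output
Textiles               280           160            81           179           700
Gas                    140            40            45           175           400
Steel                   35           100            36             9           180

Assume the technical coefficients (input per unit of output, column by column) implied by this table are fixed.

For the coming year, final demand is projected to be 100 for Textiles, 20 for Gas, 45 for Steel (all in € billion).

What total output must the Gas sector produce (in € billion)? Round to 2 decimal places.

Technical coefficients a_ij = z_ij / X_j:
  a_TT = 280/700 = 0.40, a_GT = 140/700 = 0.20, a_ST = 35/700 = 0.05
  a_TG = 160/400 = 0.40, a_GG = 40/400 = 0.10, a_SG = 100/400 = 0.25
  a_TS = 81/180 = 0.45, a_GS = 45/180 = 0.25, a_SS = 36/180 = 0.20
I − A =
  [   0.60    -0.40    -0.45]
  [  -0.20     0.90    -0.25]
  [  -0.05    -0.25     0.80]
Cofactors of I−A, C_ij = (−1)^(i+j)·(minor ij) (rows/columns in the sector order above):
  C_11 = (0.90)(0.80) − (-0.25)(-0.25) = 0.6575
  C_12 = −[(-0.20)(0.80) − (-0.25)(-0.05)] = 0.1725
  C_13 = (-0.20)(-0.25) − (0.90)(-0.05) = 0.0950
  C_21 = −[(-0.40)(0.80) − (-0.45)(-0.25)] = 0.4325
  C_22 = (0.60)(0.80) − (-0.45)(-0.05) = 0.4575
  C_23 = −[(0.60)(-0.25) − (-0.40)(-0.05)] = 0.1700
  C_31 = (-0.40)(-0.25) − (-0.45)(0.90) = 0.5050
  C_32 = −[(0.60)(-0.25) − (-0.45)(-0.20)] = 0.2400
  C_33 = (0.60)(0.90) − (-0.40)(-0.20) = 0.4600
det(I−A) = Σ_j (I−A)_1j·C_1j = (0.60)(0.6575) + (-0.40)(0.1725) + (-0.45)(0.0950) = 0.28275
adj(I−A) = Cᵀ =
  [ 0.6575   0.4325   0.5050]
  [ 0.1725   0.4575   0.2400]
  [ 0.0950   0.1700   0.4600]
(I − A)⁻¹ = adj(I−A) / det(I−A) ≈
  [   2.3254     1.5296     1.7860]
  [   0.6101     1.6180     0.8488]
  [   0.3360     0.6012     1.6269]
x = (I − A)⁻¹ d = adj(I−A)·d / det(I−A), with det(I−A) = 0.28275:
  x_T = (0.6575·100 + 0.4325·20 + 0.5050·45) / 0.28275 = 97.125 / 0.28275 ≈ 343.50
  x_G = (0.1725·100 + 0.4575·20 + 0.2400·45) / 0.28275 = 37.20 / 0.28275 ≈ 131.56
  x_S = (0.0950·100 + 0.1700·20 + 0.4600·45) / 0.28275 = 33.60 / 0.28275 ≈ 118.83

x_G = 131.56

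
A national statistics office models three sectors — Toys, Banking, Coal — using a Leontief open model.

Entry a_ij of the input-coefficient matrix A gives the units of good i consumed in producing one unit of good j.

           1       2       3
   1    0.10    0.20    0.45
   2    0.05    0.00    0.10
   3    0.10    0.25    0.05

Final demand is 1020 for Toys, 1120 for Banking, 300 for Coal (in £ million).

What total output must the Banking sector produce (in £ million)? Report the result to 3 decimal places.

x_2 = 1297.550

I − A =
  [   0.90    -0.20    -0.45]
  [  -0.05     1.00    -0.10]
  [  -0.10    -0.25     0.95]
Cofactors of I−A, C_ij = (−1)^(i+j)·(minor ij) (rows/columns in the sector order above):
  C_11 = (1.00)(0.95) − (-0.10)(-0.25) = 0.9250
  C_12 = −[(-0.05)(0.95) − (-0.10)(-0.10)] = 0.0575
  C_13 = (-0.05)(-0.25) − (1.00)(-0.10) = 0.1125
  C_21 = −[(-0.20)(0.95) − (-0.45)(-0.25)] = 0.3025
  C_22 = (0.90)(0.95) − (-0.45)(-0.10) = 0.8100
  C_23 = −[(0.90)(-0.25) − (-0.20)(-0.10)] = 0.2450
  C_31 = (-0.20)(-0.10) − (-0.45)(1.00) = 0.4700
  C_32 = −[(0.90)(-0.10) − (-0.45)(-0.05)] = 0.1125
  C_33 = (0.90)(1.00) − (-0.20)(-0.05) = 0.8900
det(I−A) = Σ_j (I−A)_1j·C_1j = (0.90)(0.9250) + (-0.20)(0.0575) + (-0.45)(0.1125) = 0.770375
adj(I−A) = Cᵀ =
  [ 0.9250   0.3025   0.4700]
  [ 0.0575   0.8100   0.1125]
  [ 0.1125   0.2450   0.8900]
(I − A)⁻¹ = adj(I−A) / det(I−A) ≈
  [   1.2007     0.3927     0.6101]
  [   0.0746     1.0514     0.1460]
  [   0.1460     0.3180     1.1553]
x = (I − A)⁻¹ d = adj(I−A)·d / det(I−A), with det(I−A) = 0.770375:
  x_1 = (0.9250·1020 + 0.3025·1120 + 0.4700·300) / 0.770375 = 1423.30 / 0.770375 ≈ 1847.542
  x_2 = (0.0575·1020 + 0.8100·1120 + 0.1125·300) / 0.770375 = 999.60 / 0.770375 ≈ 1297.550
  x_3 = (0.1125·1020 + 0.2450·1120 + 0.8900·300) / 0.770375 = 656.15 / 0.770375 ≈ 851.728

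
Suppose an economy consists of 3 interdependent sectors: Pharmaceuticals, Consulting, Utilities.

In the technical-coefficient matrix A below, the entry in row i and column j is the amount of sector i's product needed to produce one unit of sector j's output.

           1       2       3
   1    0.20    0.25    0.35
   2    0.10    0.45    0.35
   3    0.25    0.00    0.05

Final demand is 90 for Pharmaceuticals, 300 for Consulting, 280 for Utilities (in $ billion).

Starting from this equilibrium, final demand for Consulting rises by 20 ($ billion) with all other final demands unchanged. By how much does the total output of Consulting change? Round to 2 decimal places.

I − A =
  [   0.80    -0.25    -0.35]
  [  -0.10     0.55    -0.35]
  [  -0.25     0.00     0.95]
Cofactors of I−A, C_ij = (−1)^(i+j)·(minor ij) (rows/columns in the sector order above):
  C_11 = (0.55)(0.95) − (-0.35)(0.00) = 0.5225
  C_12 = −[(-0.10)(0.95) − (-0.35)(-0.25)] = 0.1825
  C_13 = (-0.10)(0.00) − (0.55)(-0.25) = 0.1375
  C_21 = −[(-0.25)(0.95) − (-0.35)(0.00)] = 0.2375
  C_22 = (0.80)(0.95) − (-0.35)(-0.25) = 0.6725
  C_23 = −[(0.80)(0.00) − (-0.25)(-0.25)] = 0.0625
  C_31 = (-0.25)(-0.35) − (-0.35)(0.55) = 0.2800
  C_32 = −[(0.80)(-0.35) − (-0.35)(-0.10)] = 0.3150
  C_33 = (0.80)(0.55) − (-0.25)(-0.10) = 0.4150
det(I−A) = Σ_j (I−A)_1j·C_1j = (0.80)(0.5225) + (-0.25)(0.1825) + (-0.35)(0.1375) = 0.32425
adj(I−A) = Cᵀ =
  [ 0.5225   0.2375   0.2800]
  [ 0.1825   0.6725   0.3150]
  [ 0.1375   0.0625   0.4150]
(I − A)⁻¹ = adj(I−A) / det(I−A) ≈
  [   1.6114     0.7325     0.8635]
  [   0.5628     2.0740     0.9715]
  [   0.4241     0.1928     1.2799]
Δx = (I − A)⁻¹ Δd with Δd having +20 in the Consulting component and 0 elsewhere.
So Δx_2 = L_22 · (+20), where L_22 = adj(I−A)_22 / det(I−A) = 0.6725 / 0.32425.
Δx_2 = 0.6725 × (+20) / 0.32425 = 13.45 / 0.32425 ≈ 41.48.

Δx_2 = 41.48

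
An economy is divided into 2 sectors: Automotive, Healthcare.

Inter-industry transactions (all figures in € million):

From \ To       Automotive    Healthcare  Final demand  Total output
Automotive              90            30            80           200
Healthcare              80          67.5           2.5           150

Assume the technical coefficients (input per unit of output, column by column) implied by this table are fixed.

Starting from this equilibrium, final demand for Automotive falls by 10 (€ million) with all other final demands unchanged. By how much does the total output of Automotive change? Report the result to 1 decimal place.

Technical coefficients a_ij = z_ij / X_j:
  a_AA = 90/200 = 0.45, a_HA = 80/200 = 0.40
  a_AH = 30/150 = 0.20, a_HH = 67.5/150 = 0.45
I − A =
  [   0.55    -0.20]
  [  -0.40     0.55]
det(I−A) = (0.55)(0.55) − (-0.20)(-0.40) = 0.2225
adj(I−A) = [[0.55, 0.20], [0.40, 0.55]]
(I − A)⁻¹ = adj(I−A) / det(I−A) ≈
  [   2.4719     0.8989]
  [   1.7978     2.4719]
Δx = (I − A)⁻¹ Δd with Δd having -10 in the Automotive component and 0 elsewhere.
So Δx_A = L_AA · (-10), where L_AA = adj(I−A)_AA / det(I−A) = 0.55 / 0.2225.
Δx_A = 0.55 × (-10) / 0.2225 = -5.50 / 0.2225 ≈ -24.7.

Δx_A = -24.7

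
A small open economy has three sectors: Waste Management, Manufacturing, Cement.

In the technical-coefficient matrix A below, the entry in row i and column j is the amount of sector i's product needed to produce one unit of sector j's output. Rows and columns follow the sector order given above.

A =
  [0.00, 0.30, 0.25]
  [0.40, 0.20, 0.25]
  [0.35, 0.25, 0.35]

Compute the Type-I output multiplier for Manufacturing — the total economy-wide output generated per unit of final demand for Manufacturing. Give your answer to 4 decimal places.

m_2 = 4.5499

I − A =
  [   1.00    -0.30    -0.25]
  [  -0.40     0.80    -0.25]
  [  -0.35    -0.25     0.65]
Cofactors of I−A, C_ij = (−1)^(i+j)·(minor ij) (rows/columns in the sector order above):
  C_11 = (0.80)(0.65) − (-0.25)(-0.25) = 0.4575
  C_12 = −[(-0.40)(0.65) − (-0.25)(-0.35)] = 0.3475
  C_13 = (-0.40)(-0.25) − (0.80)(-0.35) = 0.3800
  C_21 = −[(-0.30)(0.65) − (-0.25)(-0.25)] = 0.2575
  C_22 = (1.00)(0.65) − (-0.25)(-0.35) = 0.5625
  C_23 = −[(1.00)(-0.25) − (-0.30)(-0.35)] = 0.3550
  C_31 = (-0.30)(-0.25) − (-0.25)(0.80) = 0.2750
  C_32 = −[(1.00)(-0.25) − (-0.25)(-0.40)] = 0.3500
  C_33 = (1.00)(0.80) − (-0.30)(-0.40) = 0.6800
det(I−A) = Σ_j (I−A)_1j·C_1j = (1.00)(0.4575) + (-0.30)(0.3475) + (-0.25)(0.3800) = 0.25825
adj(I−A) = Cᵀ =
  [ 0.4575   0.2575   0.2750]
  [ 0.3475   0.5625   0.3500]
  [ 0.3800   0.3550   0.6800]
(I − A)⁻¹ = adj(I−A) / det(I−A) ≈
  [   1.77154     0.99710     1.06486]
  [   1.34560     2.17812     1.35528]
  [   1.47144     1.37464     2.63311]
The output multiplier for sector j is the column-j sum of the Leontief inverse (I − A)⁻¹ = adj(I−A) / det(I−A).
Column 2 of adj(I−A): (0.2575, 0.5625, 0.3550); det(I−A) = 0.25825.
m_2 = (0.2575 + 0.5625 + 0.3550) / 0.25825 = 1.175 / 0.25825 ≈ 4.5499.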